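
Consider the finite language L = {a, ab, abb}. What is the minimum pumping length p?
p = 4

For a finite language L, the pumping lemma holds vacuously if p > max|s| for s ∈ L.

The longest string in L = {a, ab, abb} has length 3.
If p = 4, then no string s ∈ L has |s| ≥ p, so the condition is vacuously true.

The minimum pumping length is p = 4.

Why no smaller p works: for any p ≤ 3, the longest string s ∈ L has |s| = 3 ≥ p, so it would
have to be pumpable; but pumping up (i = 2, 3, ...) produces ever longer strings, which cannot all lie in the
finite language L. So the pumping property fails for every p ≤ 3.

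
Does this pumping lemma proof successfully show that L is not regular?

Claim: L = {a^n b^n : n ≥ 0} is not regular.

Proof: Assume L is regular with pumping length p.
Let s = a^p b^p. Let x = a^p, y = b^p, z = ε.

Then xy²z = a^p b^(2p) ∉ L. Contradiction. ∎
The proof is INCORRECT.

Error: The decomposition violates |xy| ≤ p.
With x = a^p and y = b^p, we have |xy| = 2p > p.
The pumping lemma requires |xy| ≤ p, so y must be within the first p characters.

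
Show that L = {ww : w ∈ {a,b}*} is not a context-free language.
Assume for contradiction that L is context-free, and let p ≥ 1 be the pumping length given by the pumping lemma for CFLs.
Choose s = a^p b^p a^p b^p. Then s ∈ L (take w = a^p b^p) and |s| = 4p ≥ p.
By the CFL pumping lemma, s = uvxyz for some u, v, x, y, z with |vxy| ≤ p, |vy| ≥ 1, and uv^i xy^i z ∈ L for every i ≥ 0.

Write s as four blocks A₁ B₁ A₂ B₂ with A₁ = A₂ = a^p and B₁ = B₂ = b^p. Since |vxy| ≤ p, the window vxy lies inside at most two adjacent blocks. Take i = 0 and let t = uxz, so |t| = 4p − |vy| with 1 ≤ |vy| ≤ p. If |t| is odd, t ∉ L immediately, so assume |vy| is even (hence |vy| ≥ 2) and |t|/2 = 2p − |vy|/2, which satisfies p ≤ |t|/2 ≤ 2p − 1.

Case 1 (vxy inside A₁B₁): t = a^(p−j) b^(p−l) a^p b^p with j + l = |vy|. The second half of t has length < 2p, so it is a suffix of the trailing a^p b^p and ends in b; the first half is a^(p−j) b^(p−l) a^((j+l)/2), which ends in a because (j+l)/2 ≥ 1. The halves differ, so t ∉ L.

Case 2 (vxy inside B₁A₂, straddling the middle): t = a^p b^(p−j) a^(p−l) b^p with j + l = |vy|. If t = ww, then w is a prefix of t of length ≥ p, so w begins with a^p; and w is a suffix of t of length ≥ p, so w ends with b^p. That forces |w| ≥ 2p, contradicting |w| = |t|/2 ≤ 2p − 1. So t ∉ L.

Case 3 (vxy inside A₂B₂): t = a^p b^p a^(p−j) b^(p−l) with j + l = |vy|. The first half of t is a prefix of a^p b^p, so it begins with a; the second half is b^((j+l)/2) a^(p−j) b^(p−l), which begins with b. The halves differ, so t ∉ L.

In every case uv⁰xy⁰z = uxz ∉ L.

This contradicts the CFL pumping lemma, which requires uv^i xy^i z ∈ L for all i ≥ 0.
Hence L = {ww : w ∈ {a,b}*} is not context-free. ∎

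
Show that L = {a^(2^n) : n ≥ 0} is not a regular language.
Assume for contradiction that L is regular, and let p ≥ 1 be the pumping length given by the pumping lemma.
Choose s = a^(2^p). Then s ∈ L and |s| = 2^p ≥ p.
By the pumping lemma, s = xyz for some x, y, z with |xy| ≤ p, |y| ≥ 1, and xy^i z ∈ L for every i ≥ 0.
Here y = a^k for some k with 1 ≤ k ≤ |xy| ≤ p, and p < 2^p.

Take i = 2: |xy²z| = 2^p + k.
Now 2^p < 2^p + k ≤ 2^p + p < 2^p + 2^p = 2^(p+1).
So |xy²z| lies strictly between the consecutive powers of two 2^p and 2^(p+1), hence is not a power of 2, and xy²z ∉ L.

This contradicts the pumping lemma, which requires xy^i z ∈ L for all i ≥ 0.
Hence L = {a^(2^n) : n ≥ 0} is not regular. ∎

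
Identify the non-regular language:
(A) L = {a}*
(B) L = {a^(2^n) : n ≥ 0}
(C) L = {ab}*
(B) {a^(2^n) : n ≥ 0}

(B) L = {a^(2^n) : n ≥ 0} is NOT regular.

The pumping lemma can be used to prove this:
After pumping, length is no longer a power of 2

The other languages are regular because they can be recognized by finite automata.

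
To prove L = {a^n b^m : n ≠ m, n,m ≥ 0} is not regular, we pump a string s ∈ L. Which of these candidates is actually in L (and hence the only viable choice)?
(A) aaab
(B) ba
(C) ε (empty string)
(A) aaab

The pumping lemma is applied to a string s that lies in L, so first check membership of each option:
- (A) aaab = a^3 b^1 with 3 ≠ 1, so it is in L ✓
- (B) ba has an a after a b, so it is not of the form a^n b^m and is not in L ✗
- (C) ε = a^0 b^0 has n = m = 0, so it is not in L ✗

Only (A) aaab is in L, so it is the only candidate that could play the role of s.
(In a complete proof one picks s in terms of the pumping length p so that |s| ≥ p is guaranteed; a fixed string like aaab illustrates the shape of such an s.)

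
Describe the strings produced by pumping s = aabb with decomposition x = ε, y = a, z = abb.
{xy^i z : i ≥ 0} = {a^(i+1) b^2 : i ≥ 0} = {abb, aabb, aaabb, ...}

With x = ε, y = a, z = abb: Starting with aabb and pumping the first 'a' (z = abb keeps the second 'a'), we get strings with i+1 a's followed by 2 b's for i = 0, 1, 2, ...; note bb is not produced because z always contributes one a.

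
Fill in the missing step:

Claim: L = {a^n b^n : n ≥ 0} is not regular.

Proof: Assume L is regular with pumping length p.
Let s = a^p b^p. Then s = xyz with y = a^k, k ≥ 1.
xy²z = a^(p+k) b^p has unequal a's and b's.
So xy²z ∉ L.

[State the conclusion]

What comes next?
This contradicts the pumping lemma for regular languages,
which guarantees xy^i z ∈ L for all i ≥ 0.

Since our assumption that L is regular leads to a contradiction,
we conclude that L = {a^n b^n : n ≥ 0} is NOT regular. ∎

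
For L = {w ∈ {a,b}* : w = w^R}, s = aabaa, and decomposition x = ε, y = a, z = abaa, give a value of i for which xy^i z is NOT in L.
i = 0

xy⁰z = ε · ε · abaa = abaa; abaa reversed is aaba ≠ abaa, so it is not a palindrome and is not in L.
(Other choices also work, e.g. i = 2, 3; only i = 1 is guaranteed to stay in L since xy¹z = s.)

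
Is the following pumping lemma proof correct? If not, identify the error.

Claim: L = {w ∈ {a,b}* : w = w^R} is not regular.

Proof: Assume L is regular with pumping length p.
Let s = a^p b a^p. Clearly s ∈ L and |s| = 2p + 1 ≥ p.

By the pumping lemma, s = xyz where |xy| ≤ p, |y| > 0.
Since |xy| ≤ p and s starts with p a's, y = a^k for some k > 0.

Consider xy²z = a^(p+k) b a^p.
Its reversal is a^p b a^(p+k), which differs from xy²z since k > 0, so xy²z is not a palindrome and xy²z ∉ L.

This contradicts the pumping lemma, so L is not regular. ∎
The proof is correct.

This proof is valid because:
1. s = a^p b a^p is in L and is chosen in terms of p, so |s| ≥ p holds for every p
2. The decomposition analysis is correct: |xy| ≤ p forces y to lie inside the leading a's
3. The contradiction is valid: a^(p+k) b a^p has more a's before the b than after it, so it is not a palindrome
4. The conclusion follows logically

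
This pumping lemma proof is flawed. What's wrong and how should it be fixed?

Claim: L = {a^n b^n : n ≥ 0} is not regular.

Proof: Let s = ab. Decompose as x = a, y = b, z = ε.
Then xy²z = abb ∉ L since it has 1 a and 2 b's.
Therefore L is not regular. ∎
Error: The string s = ab might be shorter than the pumping length p.

Correction: Choose s = a^p b^p to ensure |s| ≥ p. Also, the decomposition is wrong: with |xy| ≤ p, y cannot include b's when s starts with p a's.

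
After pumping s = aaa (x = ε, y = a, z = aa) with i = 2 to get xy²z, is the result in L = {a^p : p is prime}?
No

xy²z = ε · aa · aa = aaaa.
aaaa has length 4 = 2 × 2, which is not prime, so it is not in L.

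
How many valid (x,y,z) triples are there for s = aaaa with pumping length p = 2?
3

For s = 'aaaa' with pumping length p = 2:

Constraints: |xy| ≤ 2, |y| > 0

Valid decompositions (|xy| ≤ p, |y| ≥ 1):
  • x='', y='a', z='aaa'
  • x='a', y='a', z='aa'
  • x='', y='aa', z='aa'

Total count: 3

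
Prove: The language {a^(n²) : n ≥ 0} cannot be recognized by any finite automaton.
Assume for contradiction that L is regular, and let p ≥ 1 be the pumping length given by the pumping lemma.
Choose s = a^(p²). Then s ∈ L and |s| = p² ≥ p.
By the pumping lemma, s = xyz for some x, y, z with |xy| ≤ p, |y| ≥ 1, and xy^i z ∈ L for every i ≥ 0.
Here y = a^k for some k with 1 ≤ k ≤ |xy| ≤ p.

Take i = 2: |xy²z| = p² + k.
Now p² < p² + k ≤ p² + p < p² + 2p + 1 = (p + 1)².
So |xy²z| lies strictly between the consecutive squares p² and (p + 1)², hence is not a perfect square, and xy²z ∉ L.

This contradicts the pumping lemma, which requires xy^i z ∈ L for all i ≥ 0.
Hence L = {a^(n²) : n ≥ 0} is not regular. ∎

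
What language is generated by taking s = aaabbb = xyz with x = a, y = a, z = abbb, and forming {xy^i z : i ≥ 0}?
{xy^i z : i ≥ 0} = {a^(2+i) b^3 : i ≥ 0} = {aabbb, aaabbb, aaaabbb, ...}

With x = a, y = a, z = abbb: Starting with aaabbb and pumping the second 'a', we get strings with 2+i a's followed by 3 b's for i = 0, 1, 2, ...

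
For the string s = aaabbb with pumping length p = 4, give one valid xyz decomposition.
x = 'a', y = 'a', z = 'abbb'

For s = aaabbb and p = 4, one valid decomposition is:
- x = 'a' (length 1)
- y = 'a' (length 1)
- z = 'abbb' (length 4)

Verification:
- xyz = 'a' + 'a' + 'abbb' = aaabbb ✓
- |xy| = 2 ≤ 4 ✓
- |y| = 1 > 0 ✓

All pumping lemma constraints are satisfied.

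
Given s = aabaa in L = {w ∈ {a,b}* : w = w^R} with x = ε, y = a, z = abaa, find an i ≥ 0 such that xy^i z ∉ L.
i = 2

xy²z = ε · aa · abaa = aaabaa; aaabaa reversed is aabaaa ≠ aaabaa, so it is not a palindrome and is not in L.
(Other choices also work, e.g. i = 0, 3; only i = 1 is guaranteed to stay in L since xy¹z = s.)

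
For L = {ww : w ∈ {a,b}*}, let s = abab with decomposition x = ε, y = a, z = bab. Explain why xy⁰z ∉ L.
xy⁰z = bab ∉ L

Pumping with i = 0 replaces y = a by y⁰ = ε:
- Original: s = xyz = abab; abab splits into halves ab · ab, which are equal, so it is in L (w = ab)
- Pumped: xy⁰z = ε · ε · bab = bab
- bab has odd length 3, so it cannot be written as ww and is not in L

The pumping lemma would require xy⁰z ∈ L, so this decomposition yields a contradiction.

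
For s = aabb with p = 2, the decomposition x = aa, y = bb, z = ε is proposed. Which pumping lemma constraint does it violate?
Violated: |xy| ≤ p

The decomposition x = aa, y = bb, z = ε for s = aabb with p = 2
violates the constraint: |xy| ≤ p

|xy| = |aabb| = 4 > 2 = p. The decomposition puts too many characters in xy.

Pumping lemma constraints:
1. xyz = s (decomposition is valid)
2. |xy| ≤ p
3. |y| > 0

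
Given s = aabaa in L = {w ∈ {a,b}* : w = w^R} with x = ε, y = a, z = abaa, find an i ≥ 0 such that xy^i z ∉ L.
i = 2

xy²z = ε · aa · abaa = aaabaa; aaabaa reversed is aabaaa ≠ aaabaa, so it is not a palindrome and is not in L.
(Other choices also work, e.g. i = 0, 3; only i = 1 is guaranteed to stay in L since xy¹z = s.)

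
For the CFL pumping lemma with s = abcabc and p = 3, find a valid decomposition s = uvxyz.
u='ab', v='c', x='a', y='b', z='c'

For s = abcabc with pumping length p = 3:

One valid decomposition:
- u = 'ab'
- v = 'c'
- x = 'a'
- y = 'b'
- z = 'c'

Verification:
- uvxyz = 'ab' + 'c' + 'a' + 'b' + 'c' = abcabc ✓
- |vxy| = |'cab'| = 3 ≤ 3 ✓
- |vy| = |'cb'| = 2 > 0 ✓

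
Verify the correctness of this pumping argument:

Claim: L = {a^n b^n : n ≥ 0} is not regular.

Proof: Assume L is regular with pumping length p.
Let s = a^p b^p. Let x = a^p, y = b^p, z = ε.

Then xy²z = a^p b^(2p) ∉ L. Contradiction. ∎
The proof is INCORRECT.

Error: The decomposition violates |xy| ≤ p.
With x = a^p and y = b^p, we have |xy| = 2p > p.
The pumping lemma requires |xy| ≤ p, so y must be within the first p characters.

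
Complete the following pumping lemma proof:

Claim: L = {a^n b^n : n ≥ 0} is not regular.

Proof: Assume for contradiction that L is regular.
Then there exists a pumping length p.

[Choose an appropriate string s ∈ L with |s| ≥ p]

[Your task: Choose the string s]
s = a^p b^p

This string is in L (has equal a's and b's) and has length 2p ≥ p.
Any decomposition xyz with |xy| ≤ p means y consists only of a's,
so pumping will unbalance the counts.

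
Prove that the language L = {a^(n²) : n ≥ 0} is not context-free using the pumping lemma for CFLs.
Assume for contradiction that L is context-free, and let p ≥ 1 be the pumping length given by the pumping lemma for CFLs.
Choose s = a^(p²). Then s ∈ L and |s| = p² ≥ p.
By the CFL pumping lemma, s = uvxyz for some u, v, x, y, z with |vxy| ≤ p, |vy| ≥ 1, and uv^i xy^i z ∈ L for every i ≥ 0.
All symbols are a's, so only lengths matter: let k = |vy|, with 1 ≤ k ≤ |vxy| ≤ p.

Take i = 2: |uv²xy²z| = p² + k, and p² < p² + k ≤ p² + p < (p + 1)².
So the length lies strictly between consecutive squares and is not a perfect square; uv²xy²z ∉ L.

This contradicts the CFL pumping lemma, which requires uv^i xy^i z ∈ L for all i ≥ 0.
Hence L = {a^(n²) : n ≥ 0} is not context-free. ∎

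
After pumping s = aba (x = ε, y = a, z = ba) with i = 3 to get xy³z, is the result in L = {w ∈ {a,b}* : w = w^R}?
No

xy³z = ε · aaa · ba = aaaba.
aaaba reversed is abaaa ≠ aaaba, so it is not a palindrome and is not in L.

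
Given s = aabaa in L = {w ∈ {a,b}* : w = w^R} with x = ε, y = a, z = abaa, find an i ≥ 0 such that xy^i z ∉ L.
i = 0

xy⁰z = ε · ε · abaa = abaa; abaa reversed is aaba ≠ abaa, so it is not a palindrome and is not in L.
(Other choices also work, e.g. i = 2, 3; only i = 1 is guaranteed to stay in L since xy¹z = s.)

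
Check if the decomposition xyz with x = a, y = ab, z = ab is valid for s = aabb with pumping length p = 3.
Violated: xyz = s

The decomposition x = a, y = ab, z = ab for s = aabb with p = 3
violates the constraint: xyz = s

xyz = 'a' + 'ab' + 'ab' = 'aabab' ≠ 'aabb' = s. The decomposition doesn't reconstruct s.

Pumping lemma constraints:
1. xyz = s (decomposition is valid)
2. |xy| ≤ p
3. |y| > 0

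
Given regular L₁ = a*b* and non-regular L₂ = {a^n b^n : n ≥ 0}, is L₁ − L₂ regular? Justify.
No — L₁ − L₂ is not regular.

a*b* − {a^n b^n} = {a^n b^m : n ≠ m}. If this were regular, then its complement intersected with a*b*, namely {a^n b^n : n ≥ 0}, would be regular too (closure under complement and intersection) — contradiction. So L₁ − L₂ is not regular.

Note that the bare facts "L₁ regular, L₂ non-regular" do not settle the question by themselves: the closure of regular languages under ∪, ∩, complement and difference applies only when BOTH operands are regular. With a non-regular operand the result can come out regular or non-regular depending on the specific languages, so one has to work out L₁ − L₂ for this particular pair, as above.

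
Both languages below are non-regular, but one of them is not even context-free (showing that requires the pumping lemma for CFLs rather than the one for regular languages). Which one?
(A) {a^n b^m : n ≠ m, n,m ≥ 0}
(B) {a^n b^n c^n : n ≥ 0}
(B) {a^n b^n c^n : n ≥ 0}

(B) {a^n b^n c^n : n ≥ 0} requires the CFL pumping lemma.

- {a^n b^m : n ≠ m, n,m ≥ 0} is context-free (but not regular)
  • Can be shown non-regular with the regular pumping lemma
  • After pumping a's, we can make n = m

- {a^n b^n c^n : n ≥ 0} is NOT context-free
  • Requires the CFL pumping lemma to prove
  • Cannot maintain three equal counts simultaneously

The CFL pumping lemma is "stronger" in that it can prove non-membership
in the larger class of context-free languages.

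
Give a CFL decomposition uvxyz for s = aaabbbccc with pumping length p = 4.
u='aa', v='a', x='bb', y='b', z='ccc'

For s = aaabbbccc with pumping length p = 4:

One valid decomposition:
- u = 'aa'
- v = 'a'
- x = 'bb'
- y = 'b'
- z = 'ccc'

Verification:
- uvxyz = 'aa' + 'a' + 'bb' + 'b' + 'ccc' = aaabbbccc ✓
- |vxy| = |'abbb'| = 4 ≤ 4 ✓
- |vy| = |'ab'| = 2 > 0 ✓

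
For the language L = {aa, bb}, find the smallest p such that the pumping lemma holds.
p = 3

For a finite language L, the pumping lemma holds vacuously if p > max|s| for s ∈ L.

The longest string in L = {aa, bb} has length 2.
If p = 3, then no string s ∈ L has |s| ≥ p, so the condition is vacuously true.

The minimum pumping length is p = 3.

Why no smaller p works: for any p ≤ 2, the longest string s ∈ L has |s| = 2 ≥ p, so it would
have to be pumpable; but pumping up (i = 2, 3, ...) produces ever longer strings, which cannot all lie in the
finite language L. So the pumping property fails for every p ≤ 2.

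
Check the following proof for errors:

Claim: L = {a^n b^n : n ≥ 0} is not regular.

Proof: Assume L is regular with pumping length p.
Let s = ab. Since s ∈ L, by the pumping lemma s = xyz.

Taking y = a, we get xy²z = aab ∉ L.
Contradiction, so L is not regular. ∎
The proof is INCORRECT.

Error: The string s = ab may be shorter than p.
The pumping lemma only applies to strings with |s| ≥ p, and p is not under our control.
We must choose s in terms of p, e.g. s = a^p b^p, to ensure |s| ≥ p.
(The proof also fixes one particular y; a valid argument must handle every decomposition with |xy| ≤ p and |y| ≥ 1 — for s = a^p b^p this forces y = a^k, and then xy²z = a^(p+k) b^p ∉ L.)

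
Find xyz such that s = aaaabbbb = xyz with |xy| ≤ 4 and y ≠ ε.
x = '', y = 'aaaa', z = 'bbbb'

For s = aaaabbbb and p = 4, one valid decomposition is:
- x = '' (length 0)
- y = 'aaaa' (length 4)
- z = 'bbbb' (length 4)

Verification:
- xyz = '' + 'aaaa' + 'bbbb' = aaaabbbb ✓
- |xy| = 4 ≤ 4 ✓
- |y| = 4 > 0 ✓

All pumping lemma constraints are satisfied.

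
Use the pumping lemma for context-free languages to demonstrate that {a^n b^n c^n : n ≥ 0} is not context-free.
Assume for contradiction that L is context-free, and let p ≥ 1 be the pumping length given by the pumping lemma for CFLs.
Choose s = a^p b^p c^p. Then s ∈ L and |s| = 3p ≥ p.
By the CFL pumping lemma, s = uvxyz for some u, v, x, y, z with |vxy| ≤ p, |vy| ≥ 1, and uv^i xy^i z ∈ L for every i ≥ 0.

Because |vxy| ≤ p, the window vxy cannot contain both an a and a c: any substring of s containing both must include the entire block b^p plus at least one a and one c, so it has length ≥ p + 2 > p.
Hence at least one of the letters a, c does not occur in vy at all.

Take i = 0: the string uxz is obtained from s by deleting |vy| ≥ 1 symbols, so |uxz| = 3p − |vy| < 3p.
But the letter (a or c) that does not occur in vy still occurs exactly p times in uxz. Every string of L with exactly p copies of some letter is a^p b^p c^p, of length 3p. Since |uxz| < 3p, uxz ∉ L.

This contradicts the CFL pumping lemma, which requires uv^i xy^i z ∈ L for all i ≥ 0.
Hence L = {a^n b^n c^n : n ≥ 0} is not context-free. ∎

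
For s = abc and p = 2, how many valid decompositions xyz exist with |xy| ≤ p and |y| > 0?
3

For s = 'abc' with pumping length p = 2:

Constraints: |xy| ≤ 2, |y| > 0

Valid decompositions (|xy| ≤ p, |y| ≥ 1):
  • x='', y='a', z='bc'
  • x='a', y='b', z='c'
  • x='', y='ab', z='c'

Total count: 3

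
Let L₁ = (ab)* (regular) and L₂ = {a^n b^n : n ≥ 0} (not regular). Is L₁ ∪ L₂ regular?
No — L₁ ∪ L₂ is not regular.

Let U = (ab)* ∪ {a^n b^n}. If U were regular, then U ∩ aa*bb* would be regular (closure under intersection with a regular language). But (ab)* ∩ aa*bb* = {ab} and {a^n b^n} ∩ aa*bb* = {a^n b^n : n ≥ 1}, so U ∩ aa*bb* = {a^n b^n : n ≥ 1}, which is not regular. Hence U is not regular.

Note that the bare facts "L₁ regular, L₂ non-regular" do not settle the question by themselves: the closure of regular languages under ∪, ∩, complement and difference applies only when BOTH operands are regular. With a non-regular operand the result can come out regular or non-regular depending on the specific languages, so one has to work out L₁ ∪ L₂ for this particular pair, as above.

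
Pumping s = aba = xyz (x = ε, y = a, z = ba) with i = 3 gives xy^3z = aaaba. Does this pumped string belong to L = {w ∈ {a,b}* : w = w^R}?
No

xy³z = ε · aaa · ba = aaaba.
aaaba reversed is abaaa ≠ aaaba, so it is not a palindrome and is not in L.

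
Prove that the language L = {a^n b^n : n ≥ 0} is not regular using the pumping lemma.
Assume for contradiction that L is regular, and let p ≥ 1 be the pumping length given by the pumping lemma.
Choose s = a^p b^p. Then s ∈ L and |s| = 2p ≥ p.
By the pumping lemma, s = xyz for some x, y, z with |xy| ≤ p, |y| ≥ 1, and xy^i z ∈ L for every i ≥ 0.
Since |xy| ≤ p and the first p symbols of s are all a's, we must have y = a^k for some k with 1 ≤ k ≤ p.

Take i = 0: xy⁰z = a^(p − k) b^p.
This string has p − k a's but p b's, and p − k < p because k ≥ 1. So xy⁰z ∉ L.

This contradicts the pumping lemma, which requires xy^i z ∈ L for all i ≥ 0.
Hence L = {a^n b^n : n ≥ 0} is not regular. ∎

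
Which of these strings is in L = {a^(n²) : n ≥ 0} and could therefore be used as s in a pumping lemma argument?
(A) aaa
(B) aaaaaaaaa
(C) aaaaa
(B) aaaaaaaaa

The pumping lemma is applied to a string s that lies in L, so first check membership of each option:
- (A) aaa has length 3, strictly between 1² = 1 and 2² = 4, so it is not in L ✗
- (B) aaaaaaaaa has length 9 = 3², a perfect square, so it is in L ✓
- (C) aaaaa has length 5, strictly between 2² = 4 and 3² = 9, so it is not in L ✗

Only (B) aaaaaaaaa is in L, so it is the only candidate that could play the role of s.
(In a complete proof one picks s in terms of the pumping length p so that |s| ≥ p is guaranteed; a fixed string like aaaaaaaaa illustrates the shape of such an s.)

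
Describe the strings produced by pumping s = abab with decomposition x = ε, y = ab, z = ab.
{xy^i z : i ≥ 0} = {(ab)^(i+1) : i ≥ 0} = {ab, abab, ababab, ...}

With x = ε, y = ab, z = ab: Pumping 'ab' gives strings of alternating a's and b's.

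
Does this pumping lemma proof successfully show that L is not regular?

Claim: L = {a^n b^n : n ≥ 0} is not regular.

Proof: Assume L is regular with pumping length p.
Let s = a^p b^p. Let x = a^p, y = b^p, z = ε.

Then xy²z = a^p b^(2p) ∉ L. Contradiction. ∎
The proof is INCORRECT.

Error: The decomposition violates |xy| ≤ p.
With x = a^p and y = b^p, we have |xy| = 2p > p.
The pumping lemma requires |xy| ≤ p, so y must be within the first p characters.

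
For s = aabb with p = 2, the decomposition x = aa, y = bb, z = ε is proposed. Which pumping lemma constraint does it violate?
Violated: |xy| ≤ p

The decomposition x = aa, y = bb, z = ε for s = aabb with p = 2
violates the constraint: |xy| ≤ p

|xy| = |aabb| = 4 > 2 = p. The decomposition puts too many characters in xy.

Pumping lemma constraints:
1. xyz = s (decomposition is valid)
2. |xy| ≤ p
3. |y| > 0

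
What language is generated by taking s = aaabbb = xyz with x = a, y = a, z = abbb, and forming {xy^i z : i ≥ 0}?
{xy^i z : i ≥ 0} = {a^(2+i) b^3 : i ≥ 0} = {aabbb, aaabbb, aaaabbb, ...}

With x = a, y = a, z = abbb: Starting with aaabbb and pumping the second 'a', we get strings with 2+i a's followed by 3 b's for i = 0, 1, 2, ...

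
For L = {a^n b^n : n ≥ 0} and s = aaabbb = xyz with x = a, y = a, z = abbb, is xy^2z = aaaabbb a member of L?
No

xy²z = a · aa · abbb = aaaabbb.
aaaabbb has 4 a's and 3 b's; 4 ≠ 3, so it is not in L.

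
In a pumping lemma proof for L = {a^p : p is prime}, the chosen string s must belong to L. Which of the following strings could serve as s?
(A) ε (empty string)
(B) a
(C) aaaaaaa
(C) aaaaaaa

The pumping lemma is applied to a string s that lies in L, so first check membership of each option:
- (A) ε has length 0, which is not prime, so it is not in L ✗
- (B) a has length 1, which is not prime, so it is not in L ✗
- (C) aaaaaaa has length 7, which is prime, so it is in L ✓

Only (C) aaaaaaa is in L, so it is the only candidate that could play the role of s.
(In a complete proof one picks s in terms of the pumping length p so that |s| ≥ p is guaranteed; a fixed string like aaaaaaa illustrates the shape of such an s.)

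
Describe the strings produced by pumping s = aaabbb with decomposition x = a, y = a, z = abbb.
{xy^i z : i ≥ 0} = {a^(2+i) b^3 : i ≥ 0} = {aabbb, aaabbb, aaaabbb, ...}

With x = a, y = a, z = abbb: Starting with aaabbb and pumping the second 'a', we get strings with 2+i a's followed by 3 b's for i = 0, 1, 2, ...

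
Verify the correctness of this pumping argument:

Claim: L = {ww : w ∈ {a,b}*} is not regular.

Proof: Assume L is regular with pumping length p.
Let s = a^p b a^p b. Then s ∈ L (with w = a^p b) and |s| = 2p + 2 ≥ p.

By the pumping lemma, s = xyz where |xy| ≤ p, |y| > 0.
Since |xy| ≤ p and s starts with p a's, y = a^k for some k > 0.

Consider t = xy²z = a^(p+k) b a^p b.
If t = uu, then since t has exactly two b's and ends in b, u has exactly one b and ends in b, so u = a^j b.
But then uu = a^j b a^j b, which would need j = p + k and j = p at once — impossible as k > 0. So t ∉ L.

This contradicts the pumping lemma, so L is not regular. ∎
The proof is correct.

This proof is valid because:
1. s = a^p b a^p b is in L and is chosen in terms of p, so |s| ≥ p holds for every p
2. The decomposition analysis is correct: |xy| ≤ p forces y to lie inside the leading a's
3. The contradiction is valid: the argument shows a^(p+k) b a^p b cannot be split into two equal halves
4. The conclusion follows logically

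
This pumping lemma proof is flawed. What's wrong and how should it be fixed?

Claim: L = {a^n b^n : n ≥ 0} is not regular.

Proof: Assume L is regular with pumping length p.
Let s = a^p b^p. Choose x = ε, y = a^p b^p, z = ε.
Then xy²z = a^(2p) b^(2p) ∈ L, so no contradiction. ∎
Error: The decomposition violates |xy| ≤ p. With y = a^p b^p, |xy| = |y| = 2p > p. (The proof also miscomputes xy²z, which would be a^p b^p a^p b^p rather than a^(2p) b^(2p), and it wrongly treats one harmless decomposition as settling the matter — the prover does not get to choose the decomposition.)

Correction: The pumping lemma requires |xy| ≤ p, and the argument must handle every decomposition satisfying |xy| ≤ p, |y| ≥ 1. Since s starts with p a's, any such y consists only of a's, say y = a^k with k ≥ 1. Then xy²z = a^(p+k) b^p has unequal numbers of a's and b's, so xy²z ∉ L — the required contradiction.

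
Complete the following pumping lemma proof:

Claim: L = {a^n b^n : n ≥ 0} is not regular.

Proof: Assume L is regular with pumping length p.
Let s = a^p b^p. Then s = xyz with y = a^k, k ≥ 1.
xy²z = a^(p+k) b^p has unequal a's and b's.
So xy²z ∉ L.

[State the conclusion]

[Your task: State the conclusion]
This contradicts the pumping lemma for regular languages,
which guarantees xy^i z ∈ L for all i ≥ 0.

Since our assumption that L is regular leads to a contradiction,
we conclude that L = {a^n b^n : n ≥ 0} is NOT regular. ∎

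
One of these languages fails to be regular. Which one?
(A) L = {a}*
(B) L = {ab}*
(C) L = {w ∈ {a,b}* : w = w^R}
(C) {w ∈ {a,b}* : w = w^R}

(C) L = {w ∈ {a,b}* : w = w^R} is NOT regular.

The pumping lemma can be used to prove this:
After pumping, the string is no longer symmetric

The other languages are regular because they can be recognized by finite automata.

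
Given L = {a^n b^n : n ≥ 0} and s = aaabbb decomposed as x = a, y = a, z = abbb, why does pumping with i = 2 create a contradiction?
xy²z = aaaabbb ∉ L

Pumping with i = 2 replaces y = a by y² = aa:
- Original: s = xyz = aaabbb; aaabbb = a^3 b^3 has equal counts (3 = 3), so it is in L
- Pumped: xy²z = a · aa · abbb = aaaabbb
- aaaabbb has 4 a's and 3 b's; 4 ≠ 3, so it is not in L

The pumping lemma would require xy²z ∈ L, so this decomposition yields a contradiction.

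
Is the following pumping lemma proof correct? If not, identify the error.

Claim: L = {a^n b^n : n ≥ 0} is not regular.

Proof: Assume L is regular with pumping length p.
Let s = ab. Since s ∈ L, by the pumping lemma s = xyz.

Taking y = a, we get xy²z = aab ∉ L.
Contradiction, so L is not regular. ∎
The proof is INCORRECT.

Error: The string s = ab may be shorter than p.
The pumping lemma only applies to strings with |s| ≥ p, and p is not under our control.
We must choose s in terms of p, e.g. s = a^p b^p, to ensure |s| ≥ p.
(The proof also fixes one particular y; a valid argument must handle every decomposition with |xy| ≤ p and |y| ≥ 1 — for s = a^p b^p this forces y = a^k, and then xy²z = a^(p+k) b^p ∉ L.)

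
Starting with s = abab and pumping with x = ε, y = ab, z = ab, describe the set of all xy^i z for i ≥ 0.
{xy^i z : i ≥ 0} = {(ab)^(i+1) : i ≥ 0} = {ab, abab, ababab, ...}

With x = ε, y = ab, z = ab: Pumping 'ab' gives strings of alternating a's and b's.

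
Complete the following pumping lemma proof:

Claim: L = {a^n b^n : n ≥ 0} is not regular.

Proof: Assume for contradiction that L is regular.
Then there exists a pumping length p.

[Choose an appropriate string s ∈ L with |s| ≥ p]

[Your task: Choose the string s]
s = a^p b^p

This string is in L (has equal a's and b's) and has length 2p ≥ p.
Any decomposition xyz with |xy| ≤ p means y consists only of a's,
so pumping will unbalance the counts.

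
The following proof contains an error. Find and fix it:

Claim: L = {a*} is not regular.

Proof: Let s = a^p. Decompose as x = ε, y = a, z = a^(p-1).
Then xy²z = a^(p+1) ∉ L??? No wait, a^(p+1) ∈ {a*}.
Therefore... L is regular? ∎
Error: The proof attempts to show a*  is not regular, but a* IS regular!

Correction: a* is a regular language (recognized by a simple DFA with one accepting state and self-loop on 'a'). The pumping lemma can only prove non-regularity, not regularity. For regular languages, pumping always works.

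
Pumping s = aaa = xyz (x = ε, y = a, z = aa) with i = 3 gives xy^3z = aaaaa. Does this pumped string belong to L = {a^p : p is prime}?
Yes

xy³z = ε · aaa · aa = aaaaa.
aaaaa has length 5, which is prime, so it is in L.
(A single pumped string landing in L is not a contradiction by itself; a non-regularity proof needs some i for which xy^i z ∉ L, for every admissible decomposition.)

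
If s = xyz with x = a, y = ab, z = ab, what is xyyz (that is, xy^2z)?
aababab

Given x = 'a', y = 'ab', z = 'ab' and i = 2:

xy^2z = x + y·y·...·y (2 times) + z
       = 'a' + 'ab'^2 + 'ab'
       = 'a' + 'abab' + 'ab'
       = 'aababab'

The pumped string is 'aababab' with length 7.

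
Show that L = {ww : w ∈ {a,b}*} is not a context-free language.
Assume for contradiction that L is context-free, and let p ≥ 1 be the pumping length given by the pumping lemma for CFLs.
Choose s = a^p b^p a^p b^p. Then s ∈ L (take w = a^p b^p) and |s| = 4p ≥ p.
By the CFL pumping lemma, s = uvxyz for some u, v, x, y, z with |vxy| ≤ p, |vy| ≥ 1, and uv^i xy^i z ∈ L for every i ≥ 0.

Write s as four blocks A₁ B₁ A₂ B₂ with A₁ = A₂ = a^p and B₁ = B₂ = b^p. Since |vxy| ≤ p, the window vxy lies inside at most two adjacent blocks. Take i = 0 and let t = uxz, so |t| = 4p − |vy| with 1 ≤ |vy| ≤ p. If |t| is odd, t ∉ L immediately, so assume |vy| is even (hence |vy| ≥ 2) and |t|/2 = 2p − |vy|/2, which satisfies p ≤ |t|/2 ≤ 2p − 1.

Case 1 (vxy inside A₁B₁): t = a^(p−j) b^(p−l) a^p b^p with j + l = |vy|. The second half of t has length < 2p, so it is a suffix of the trailing a^p b^p and ends in b; the first half is a^(p−j) b^(p−l) a^((j+l)/2), which ends in a because (j+l)/2 ≥ 1. The halves differ, so t ∉ L.

Case 2 (vxy inside B₁A₂, straddling the middle): t = a^p b^(p−j) a^(p−l) b^p with j + l = |vy|. If t = ww, then w is a prefix of t of length ≥ p, so w begins with a^p; and w is a suffix of t of length ≥ p, so w ends with b^p. That forces |w| ≥ 2p, contradicting |w| = |t|/2 ≤ 2p − 1. So t ∉ L.

Case 3 (vxy inside A₂B₂): t = a^p b^p a^(p−j) b^(p−l) with j + l = |vy|. The first half of t is a prefix of a^p b^p, so it begins with a; the second half is b^((j+l)/2) a^(p−j) b^(p−l), which begins with b. The halves differ, so t ∉ L.

In every case uv⁰xy⁰z = uxz ∉ L.

This contradicts the CFL pumping lemma, which requires uv^i xy^i z ∈ L for all i ≥ 0.
Hence L = {ww : w ∈ {a,b}*} is not context-free. ∎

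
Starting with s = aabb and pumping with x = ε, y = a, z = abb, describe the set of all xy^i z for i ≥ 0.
{xy^i z : i ≥ 0} = {a^(i+1) b^2 : i ≥ 0} = {abb, aabb, aaabb, ...}

With x = ε, y = a, z = abb: Starting with aabb and pumping the first 'a' (z = abb keeps the second 'a'), we get strings with i+1 a's followed by 2 b's for i = 0, 1, 2, ...; note bb is not produced because z always contributes one a.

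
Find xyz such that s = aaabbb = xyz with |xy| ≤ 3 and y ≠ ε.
x = 'a', y = 'aa', z = 'bbb'

For s = aaabbb and p = 3, one valid decomposition is:
- x = 'a' (length 1)
- y = 'aa' (length 2)
- z = 'bbb' (length 3)

Verification:
- xyz = 'a' + 'aa' + 'bbb' = aaabbb ✓
- |xy| = 3 ≤ 3 ✓
- |y| = 2 > 0 ✓

All pumping lemma constraints are satisfied.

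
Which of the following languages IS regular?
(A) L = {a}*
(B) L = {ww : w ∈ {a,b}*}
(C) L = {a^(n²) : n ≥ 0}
(A) {a}*

(A) L = {a}* is regular.

This can be recognized by a finite automaton (DFA/NFA).
Regular expressions like {a}* define regular languages.

The other choices are not regular:
- {a^(n²) : n ≥ 0}: After pumping, length is no longer a perfect square
- {ww : w ∈ {a,b}*}: After pumping, the two halves no longer match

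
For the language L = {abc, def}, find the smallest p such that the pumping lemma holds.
p = 4

For a finite language L, the pumping lemma holds vacuously if p > max|s| for s ∈ L.

The longest string in L = {abc, def} has length 3.
If p = 4, then no string s ∈ L has |s| ≥ p, so the condition is vacuously true.

The minimum pumping length is p = 4.

Why no smaller p works: for any p ≤ 3, the longest string s ∈ L has |s| = 3 ≥ p, so it would
have to be pumpable; but pumping up (i = 2, 3, ...) produces ever longer strings, which cannot all lie in the
finite language L. So the pumping property fails for every p ≤ 3.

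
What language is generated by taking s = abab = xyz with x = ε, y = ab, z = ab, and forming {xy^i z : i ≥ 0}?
{xy^i z : i ≥ 0} = {(ab)^(i+1) : i ≥ 0} = {ab, abab, ababab, ...}

With x = ε, y = ab, z = ab: Pumping 'ab' gives strings of alternating a's and b's.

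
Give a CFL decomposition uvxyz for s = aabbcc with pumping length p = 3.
u='aa', v='b', x='b', y='c', z='c'

For s = aabbcc with pumping length p = 3:

One valid decomposition:
- u = 'aa'
- v = 'b'
- x = 'b'
- y = 'c'
- z = 'c'

Verification:
- uvxyz = 'aa' + 'b' + 'b' + 'c' + 'c' = aabbcc ✓
- |vxy| = |'bbc'| = 3 ≤ 3 ✓
- |vy| = |'bc'| = 2 > 0 ✓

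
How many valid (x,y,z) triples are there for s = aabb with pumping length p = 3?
6

For s = 'aabb' with pumping length p = 3:

Constraints: |xy| ≤ 3, |y| > 0

Valid decompositions (|xy| ≤ p, |y| ≥ 1):
  • x='', y='a', z='abb'
  • x='a', y='a', z='bb'
  • x='', y='aa', z='bb'
  • x='aa', y='b', z='b'
  • x='a', y='ab', z='b'
  • x='', y='aab', z='b'

Total count: 6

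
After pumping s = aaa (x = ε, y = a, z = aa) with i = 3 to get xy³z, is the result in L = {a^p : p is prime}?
Yes

xy³z = ε · aaa · aa = aaaaa.
aaaaa has length 5, which is prime, so it is in L.
(A single pumped string landing in L is not a contradiction by itself; a non-regularity proof needs some i for which xy^i z ∉ L, for every admissible decomposition.)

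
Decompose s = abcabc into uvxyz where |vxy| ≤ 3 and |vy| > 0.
u='ab', v='c', x='a', y='b', z='c'

For s = abcabc with pumping length p = 3:

One valid decomposition:
- u = 'ab'
- v = 'c'
- x = 'a'
- y = 'b'
- z = 'c'

Verification:
- uvxyz = 'ab' + 'c' + 'a' + 'b' + 'c' = abcabc ✓
- |vxy| = |'cab'| = 3 ≤ 3 ✓
- |vy| = |'cb'| = 2 > 0 ✓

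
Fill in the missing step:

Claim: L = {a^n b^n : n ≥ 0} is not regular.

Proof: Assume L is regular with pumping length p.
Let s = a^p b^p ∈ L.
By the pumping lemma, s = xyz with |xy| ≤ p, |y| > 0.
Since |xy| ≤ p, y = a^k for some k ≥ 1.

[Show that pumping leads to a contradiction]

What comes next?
Consider xy²z = a^(p+k) b^p.

Since k ≥ 1, we have p + k > p.
So xy²z has more a's than b's: (p+k) a's vs p b's.
This means xy²z ∉ L because a^n b^n requires equal counts.

This contradicts the pumping lemma which states xy²z ∈ L.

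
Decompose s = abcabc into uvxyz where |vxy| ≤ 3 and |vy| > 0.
u='ab', v='c', x='a', y='b', z='c'

For s = abcabc with pumping length p = 3:

One valid decomposition:
- u = 'ab'
- v = 'c'
- x = 'a'
- y = 'b'
- z = 'c'

Verification:
- uvxyz = 'ab' + 'c' + 'a' + 'b' + 'c' = abcabc ✓
- |vxy| = |'cab'| = 3 ≤ 3 ✓
- |vy| = |'cb'| = 2 > 0 ✓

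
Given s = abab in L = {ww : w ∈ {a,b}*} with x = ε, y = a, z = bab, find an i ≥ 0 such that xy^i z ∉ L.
i = 0

xy⁰z = ε · ε · bab = bab; bab has odd length 3, so it cannot be written as ww and is not in L.
(Other choices also work, e.g. i = 2, 3; only i = 1 is guaranteed to stay in L since xy¹z = s.)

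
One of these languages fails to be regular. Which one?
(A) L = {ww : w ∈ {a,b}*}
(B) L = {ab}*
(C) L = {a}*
(A) {ww : w ∈ {a,b}*}

(A) L = {ww : w ∈ {a,b}*} is NOT regular.

The pumping lemma can be used to prove this:
After pumping, the two halves no longer match

The other languages are regular because they can be recognized by finite automata.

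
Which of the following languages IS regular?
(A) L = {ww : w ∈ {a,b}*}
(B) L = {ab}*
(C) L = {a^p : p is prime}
(B) {ab}*

(B) L = {ab}* is regular.

This can be recognized by a finite automaton (DFA/NFA).
Regular expressions like {ab}* define regular languages.

The other choices are not regular:
- {a^p : p is prime}: After pumping, the length becomes composite
- {ww : w ∈ {a,b}*}: After pumping, the two halves no longer match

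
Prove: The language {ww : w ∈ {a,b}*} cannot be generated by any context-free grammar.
Assume for contradiction that L is context-free, and let p ≥ 1 be the pumping length given by the pumping lemma for CFLs.
Choose s = a^p b^p a^p b^p. Then s ∈ L (take w = a^p b^p) and |s| = 4p ≥ p.
By the CFL pumping lemma, s = uvxyz for some u, v, x, y, z with |vxy| ≤ p, |vy| ≥ 1, and uv^i xy^i z ∈ L for every i ≥ 0.

Write s as four blocks A₁ B₁ A₂ B₂ with A₁ = A₂ = a^p and B₁ = B₂ = b^p. Since |vxy| ≤ p, the window vxy lies inside at most two adjacent blocks. Take i = 0 and let t = uxz, so |t| = 4p − |vy| with 1 ≤ |vy| ≤ p. If |t| is odd, t ∉ L immediately, so assume |vy| is even (hence |vy| ≥ 2) and |t|/2 = 2p − |vy|/2, which satisfies p ≤ |t|/2 ≤ 2p − 1.

Case 1 (vxy inside A₁B₁): t = a^(p−j) b^(p−l) a^p b^p with j + l = |vy|. The second half of t has length < 2p, so it is a suffix of the trailing a^p b^p and ends in b; the first half is a^(p−j) b^(p−l) a^((j+l)/2), which ends in a because (j+l)/2 ≥ 1. The halves differ, so t ∉ L.

Case 2 (vxy inside B₁A₂, straddling the middle): t = a^p b^(p−j) a^(p−l) b^p with j + l = |vy|. If t = ww, then w is a prefix of t of length ≥ p, so w begins with a^p; and w is a suffix of t of length ≥ p, so w ends with b^p. That forces |w| ≥ 2p, contradicting |w| = |t|/2 ≤ 2p − 1. So t ∉ L.

Case 3 (vxy inside A₂B₂): t = a^p b^p a^(p−j) b^(p−l) with j + l = |vy|. The first half of t is a prefix of a^p b^p, so it begins with a; the second half is b^((j+l)/2) a^(p−j) b^(p−l), which begins with b. The halves differ, so t ∉ L.

In every case uv⁰xy⁰z = uxz ∉ L.

This contradicts the CFL pumping lemma, which requires uv^i xy^i z ∈ L for all i ≥ 0.
Hence L = {ww : w ∈ {a,b}*} is not context-free. ∎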